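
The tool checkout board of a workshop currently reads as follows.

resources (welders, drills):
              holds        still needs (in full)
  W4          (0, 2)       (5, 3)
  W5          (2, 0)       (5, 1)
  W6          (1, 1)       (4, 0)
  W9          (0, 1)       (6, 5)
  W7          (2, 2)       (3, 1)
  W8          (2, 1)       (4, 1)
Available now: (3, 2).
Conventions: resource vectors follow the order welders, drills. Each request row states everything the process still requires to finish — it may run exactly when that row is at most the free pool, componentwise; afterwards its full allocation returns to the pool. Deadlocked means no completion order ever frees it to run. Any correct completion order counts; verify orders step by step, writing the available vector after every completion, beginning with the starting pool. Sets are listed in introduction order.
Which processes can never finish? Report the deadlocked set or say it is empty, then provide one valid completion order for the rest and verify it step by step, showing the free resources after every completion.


No process is deadlocked.
Key observation: beginning at W7, releases accumulate fast enough that every process eventually fits.
The rest can finish in the order W7, W6, W9, W8, W5, W4. Walking it through:
  pool = (3, 2)
  run W7 (needs (3, 1), free (3, 2)); after release of (2, 2) the pool is (5, 4)
  run W6 (needs (4, 0), free (5, 4)); after release of (1, 1) the pool is (6, 5)
  run W9 (needs (6, 5), free (6, 5)); after release of (0, 1) the pool is (6, 6)
  run W8 (needs (4, 1), free (6, 6)); after release of (2, 1) the pool is (8, 7)
  run W5 (needs (5, 1), free (8, 7)); after release of (2, 0) the pool is (10, 7)
  run W4 (needs (5, 3), free (10, 7)); after release of (0, 2) the pool is (10, 9)


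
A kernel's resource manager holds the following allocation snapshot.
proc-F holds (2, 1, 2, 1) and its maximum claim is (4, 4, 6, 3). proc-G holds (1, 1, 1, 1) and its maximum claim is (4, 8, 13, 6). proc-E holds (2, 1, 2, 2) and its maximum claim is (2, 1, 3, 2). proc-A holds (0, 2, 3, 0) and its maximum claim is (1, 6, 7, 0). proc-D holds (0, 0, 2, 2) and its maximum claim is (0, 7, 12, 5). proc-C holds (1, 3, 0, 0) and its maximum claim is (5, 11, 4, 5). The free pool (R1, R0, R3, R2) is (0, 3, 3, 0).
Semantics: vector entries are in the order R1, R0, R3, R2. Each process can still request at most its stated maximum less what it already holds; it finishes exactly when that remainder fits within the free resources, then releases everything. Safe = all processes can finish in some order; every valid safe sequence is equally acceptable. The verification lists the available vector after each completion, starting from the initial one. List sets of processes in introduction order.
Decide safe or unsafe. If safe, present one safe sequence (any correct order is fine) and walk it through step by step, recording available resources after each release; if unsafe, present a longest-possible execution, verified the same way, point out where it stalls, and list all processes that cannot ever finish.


The state is SAFE; one workable sequence: proc-E, proc-F, proc-A, proc-D, proc-G, proc-C.
Key observation: the order's first zero-slack moment is proc-F ((2, 3, 4, 2) needed, (2, 4, 5, 2) free — a requested resource with nothing to spare).
Check, step by step:
  pool = (0, 3, 3, 0)
  run proc-E (needs (0, 0, 1, 0), free (0, 3, 3, 0)); after release of (2, 1, 2, 2) the pool is (2, 4, 5, 2)
  run proc-F (needs (2, 3, 4, 2), free (2, 4, 5, 2)); after release of (2, 1, 2, 1) the pool is (4, 5, 7, 3)
  run proc-A (needs (1, 4, 4, 0), free (4, 5, 7, 3)); after release of (0, 2, 3, 0) the pool is (4, 7, 10, 3)
  run proc-D (needs (0, 7, 10, 3), free (4, 7, 10, 3)); after release of (0, 0, 2, 2) the pool is (4, 7, 12, 5)
  run proc-G (needs (3, 7, 12, 5), free (4, 7, 12, 5)); after release of (1, 1, 1, 1) the pool is (5, 8, 13, 6)
  run proc-C (needs (4, 8, 4, 5), free (5, 8, 13, 6)); after release of (1, 3, 0, 0) the pool is (6, 11, 13, 6)


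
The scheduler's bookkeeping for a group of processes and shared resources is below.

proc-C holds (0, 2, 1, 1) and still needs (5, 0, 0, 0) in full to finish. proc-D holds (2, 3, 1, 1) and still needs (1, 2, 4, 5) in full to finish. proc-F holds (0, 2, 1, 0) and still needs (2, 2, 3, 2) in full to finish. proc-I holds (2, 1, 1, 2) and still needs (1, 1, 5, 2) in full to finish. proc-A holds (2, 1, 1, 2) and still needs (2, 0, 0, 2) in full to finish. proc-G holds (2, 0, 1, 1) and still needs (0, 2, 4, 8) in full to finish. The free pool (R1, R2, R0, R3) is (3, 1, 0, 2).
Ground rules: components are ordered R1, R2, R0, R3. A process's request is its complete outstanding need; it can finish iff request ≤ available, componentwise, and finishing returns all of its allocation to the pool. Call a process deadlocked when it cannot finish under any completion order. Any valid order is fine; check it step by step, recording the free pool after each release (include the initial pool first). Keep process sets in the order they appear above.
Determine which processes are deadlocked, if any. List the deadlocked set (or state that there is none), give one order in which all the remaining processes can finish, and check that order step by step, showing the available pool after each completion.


Deadlocked set: proc-D, proc-F, proc-I and proc-G.
Key observation: even finishing proc-A, proc-C leaves just (5, 4, 2, 5) free — too little R0 for any of the remaining processes.
A valid finishing order for the others: proc-A, proc-C. Verifying each step:
  pool = (3, 1, 0, 2)
  run proc-A (needs (2, 0, 0, 2), free (3, 1, 0, 2)); after release of (2, 1, 1, 2) the pool is (5, 2, 1, 4)
  run proc-C (needs (5, 0, 0, 0), free (5, 2, 1, 4)); after release of (0, 2, 1, 1) the pool is (5, 4, 2, 5)
The blocked processes can never fit:
  proc-D still needs (1, 2, 4, 5) but only (5, 4, 2, 5) is free — short on R0
  proc-F still needs (2, 2, 3, 2) but only (5, 4, 2, 5) is free — short on R0
  proc-I still needs (1, 1, 5, 2) but only (5, 4, 2, 5) is free — short on R0
  proc-G still needs (0, 2, 4, 8) but only (5, 4, 2, 5) is free — short on R0 and R3


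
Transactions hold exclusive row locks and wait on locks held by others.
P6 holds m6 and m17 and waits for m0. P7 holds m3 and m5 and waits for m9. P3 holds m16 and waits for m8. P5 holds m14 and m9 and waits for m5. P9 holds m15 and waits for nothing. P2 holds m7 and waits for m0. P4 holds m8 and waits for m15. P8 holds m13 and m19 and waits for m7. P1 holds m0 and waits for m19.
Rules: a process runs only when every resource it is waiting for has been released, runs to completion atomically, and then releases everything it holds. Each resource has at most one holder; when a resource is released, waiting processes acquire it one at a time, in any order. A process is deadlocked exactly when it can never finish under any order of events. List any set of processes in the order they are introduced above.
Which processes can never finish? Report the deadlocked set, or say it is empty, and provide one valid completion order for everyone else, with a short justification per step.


Deadlocked set: P6, P7, P5, P2, P8 and P1.
Key observation: the wait chain closes on itself along P1 -> P8 -> P2 -> P1; P7 and P5 are caught in further circular waits and P6 waits into the deadlock from upstream.
One completion order for the rest: P9, P4, P3.
Check, step by step:
  P9: no waits; runs immediately, freeing m15
  P4 waits on m15 — all released -> runs and releases m8
  P3 waits on m8 — all released -> runs and releases m16


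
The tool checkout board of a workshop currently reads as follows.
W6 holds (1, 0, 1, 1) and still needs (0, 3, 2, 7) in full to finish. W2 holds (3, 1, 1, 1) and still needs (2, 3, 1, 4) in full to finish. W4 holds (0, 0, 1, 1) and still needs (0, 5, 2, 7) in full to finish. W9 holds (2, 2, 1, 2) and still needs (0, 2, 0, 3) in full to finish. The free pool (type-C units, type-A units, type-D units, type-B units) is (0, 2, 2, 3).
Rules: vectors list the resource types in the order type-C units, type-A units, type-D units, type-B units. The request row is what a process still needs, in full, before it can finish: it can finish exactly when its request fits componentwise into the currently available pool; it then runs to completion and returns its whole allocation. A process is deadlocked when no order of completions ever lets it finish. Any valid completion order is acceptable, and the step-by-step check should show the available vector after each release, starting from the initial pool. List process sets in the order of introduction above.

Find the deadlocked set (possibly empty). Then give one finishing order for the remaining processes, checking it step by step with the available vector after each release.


Deadlocked set: W6 and W4.
Key observation: the pool after W9, W2 is (5, 5, 4, 6); every surviving request exceeds it in type-B units, so progress ends there.
The rest can finish in the order W9, W2. Verifying each step:
  pool = (0, 2, 2, 3)
  W9 needs (0, 2, 0, 3) <= (0, 2, 2, 3) -> finishes; pool += (2, 2, 1, 2) = (2, 4, 3, 5)
  W2 needs (2, 3, 1, 4) <= (2, 4, 3, 5) -> finishes; pool += (3, 1, 1, 1) = (5, 5, 4, 6)
The stuck group stays short no matter what:
  W6 still needs (0, 3, 2, 7) but only (5, 5, 4, 6) is free — short on type-B units
  W4 still needs (0, 5, 2, 7) but only (5, 5, 4, 6) is free — short on type-B units


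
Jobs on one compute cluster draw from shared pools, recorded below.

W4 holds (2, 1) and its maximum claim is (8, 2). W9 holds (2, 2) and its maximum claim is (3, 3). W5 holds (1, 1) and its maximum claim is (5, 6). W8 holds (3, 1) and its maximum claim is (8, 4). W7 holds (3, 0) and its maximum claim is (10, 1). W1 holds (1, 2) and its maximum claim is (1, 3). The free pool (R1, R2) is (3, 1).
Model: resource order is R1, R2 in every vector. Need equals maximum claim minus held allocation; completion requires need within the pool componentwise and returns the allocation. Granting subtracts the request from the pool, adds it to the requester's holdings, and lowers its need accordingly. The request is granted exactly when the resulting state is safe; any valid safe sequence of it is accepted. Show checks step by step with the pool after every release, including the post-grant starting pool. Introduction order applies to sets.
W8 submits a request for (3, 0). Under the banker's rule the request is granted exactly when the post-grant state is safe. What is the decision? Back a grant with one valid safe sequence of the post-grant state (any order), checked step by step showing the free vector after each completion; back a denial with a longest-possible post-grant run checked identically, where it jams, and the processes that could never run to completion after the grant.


GRANT — the state after the grant stays safe, e.g. via W1, W9, W8, W7, W4, W5.
Key observation: after the grant the pool drops to (0, 1), which still lets W1 finish first and unwind the rest.
Step-by-step check of the post-grant state:
  pool = (0, 1)
  W1 needs (0, 1) <= (0, 1) -> finishes; pool += (1, 2) = (1, 3)
  W9 needs (1, 1) <= (1, 3) -> finishes; pool += (2, 2) = (3, 5)
  W8 needs (2, 3) <= (3, 5) -> finishes; pool += (6, 1) = (9, 6)
  W7 needs (7, 1) <= (9, 6) -> finishes; pool += (3, 0) = (12, 6)
  W4 needs (6, 1) <= (12, 6) -> finishes; pool += (2, 1) = (14, 7)
  W5 needs (4, 5) <= (14, 7) -> finishes; pool += (1, 1) = (15, 8)


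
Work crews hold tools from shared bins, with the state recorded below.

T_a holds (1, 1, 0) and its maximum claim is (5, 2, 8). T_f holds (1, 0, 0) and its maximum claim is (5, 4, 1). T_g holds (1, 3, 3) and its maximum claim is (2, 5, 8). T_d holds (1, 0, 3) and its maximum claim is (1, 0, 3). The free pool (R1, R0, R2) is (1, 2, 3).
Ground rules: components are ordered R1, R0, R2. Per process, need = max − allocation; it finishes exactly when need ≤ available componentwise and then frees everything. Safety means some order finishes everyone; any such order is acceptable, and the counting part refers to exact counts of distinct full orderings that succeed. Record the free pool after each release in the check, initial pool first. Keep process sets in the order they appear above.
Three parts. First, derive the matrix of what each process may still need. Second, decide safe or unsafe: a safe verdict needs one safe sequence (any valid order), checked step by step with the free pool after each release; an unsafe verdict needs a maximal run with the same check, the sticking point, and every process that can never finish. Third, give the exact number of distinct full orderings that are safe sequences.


(1) Remaining need (order R1, R0, R2):
  T_a: (4, 1, 8)
  T_f: (4, 4, 1)
  T_g: (1, 2, 5)
  T_d: (0, 0, 0)
(2) UNSAFE.
Key observation: the wall is R1: completing T_d, T_g brings the pool only to (3, 5, 9), and all the rest need more.
Going as far as possible: T_d, T_g; after that, nothing fits. Walking it through:
  pool = (1, 2, 3)
  T_d needs (0, 0, 0) <= (1, 2, 3) -> finishes; pool += (1, 0, 3) = (2, 2, 6)
  T_g needs (1, 2, 5) <= (2, 2, 6) -> finishes; pool += (1, 3, 3) = (3, 5, 9)
  blocked: T_a wants (4, 1, 8), pool (3, 5, 9) — not enough R1
  blocked: T_f wants (4, 4, 1), pool (3, 5, 9) — not enough R1
Processes that can never finish: T_a and T_f.
(3) Exactly 0 of the possible complete orderings are safe sequences.


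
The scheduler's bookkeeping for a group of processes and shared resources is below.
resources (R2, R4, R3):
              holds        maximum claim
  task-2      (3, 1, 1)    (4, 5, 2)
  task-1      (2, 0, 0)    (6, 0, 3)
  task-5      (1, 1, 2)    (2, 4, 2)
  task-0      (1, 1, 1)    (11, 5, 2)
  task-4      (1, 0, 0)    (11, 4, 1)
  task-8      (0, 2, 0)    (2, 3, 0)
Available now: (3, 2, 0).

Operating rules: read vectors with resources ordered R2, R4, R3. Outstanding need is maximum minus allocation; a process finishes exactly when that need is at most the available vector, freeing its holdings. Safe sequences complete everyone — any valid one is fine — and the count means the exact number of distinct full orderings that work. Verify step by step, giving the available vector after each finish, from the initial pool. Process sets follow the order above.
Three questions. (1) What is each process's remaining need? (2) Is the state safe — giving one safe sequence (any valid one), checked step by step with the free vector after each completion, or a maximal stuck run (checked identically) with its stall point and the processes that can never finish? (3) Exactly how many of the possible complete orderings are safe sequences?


(1) Remaining need (order R2, R4, R3):
  task-2: (1, 4, 1)
  task-1: (4, 0, 3)
  task-5: (1, 3, 0)
  task-0: (10, 4, 1)
  task-4: (10, 4, 1)
  task-8: (2, 1, 0)
(2) UNSAFE — no complete ordering exists.
Key observation: the pool after task-8, task-5, task-2, task-1 is (9, 6, 3); every surviving request exceeds it in R2, so progress ends there.
The run task-8, task-5, task-2, task-1 cannot be extended any further. Verifying each step:
  pool = (3, 2, 0)
  task-8 needs (2, 1, 0) <= (3, 2, 0) -> finishes; pool += (0, 2, 0) = (3, 4, 0)
  task-5 needs (1, 3, 0) <= (3, 4, 0) -> finishes; pool += (1, 1, 2) = (4, 5, 2)
  task-2 needs (1, 4, 1) <= (4, 5, 2) -> finishes; pool += (3, 1, 1) = (7, 6, 3)
  task-1 needs (4, 0, 3) <= (7, 6, 3) -> finishes; pool += (2, 0, 0) = (9, 6, 3)
  task-0 cannot run: need (10, 4, 1) vs free (9, 6, 3) (insufficient R2)
  task-4 cannot run: need (10, 4, 1) vs free (9, 6, 3) (insufficient R2)
Permanently blocked: task-0 and task-4.
(3) Precisely 0 of the possible complete orderings are safe sequences.


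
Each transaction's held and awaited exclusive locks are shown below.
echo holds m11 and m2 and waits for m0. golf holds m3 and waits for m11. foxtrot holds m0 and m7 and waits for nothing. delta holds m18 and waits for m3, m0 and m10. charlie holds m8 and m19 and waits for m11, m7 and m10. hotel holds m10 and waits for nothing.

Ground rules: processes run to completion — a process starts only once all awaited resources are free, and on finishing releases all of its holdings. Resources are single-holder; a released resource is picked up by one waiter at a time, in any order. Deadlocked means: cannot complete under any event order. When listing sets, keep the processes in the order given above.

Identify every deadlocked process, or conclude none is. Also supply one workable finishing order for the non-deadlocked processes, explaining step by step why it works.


The deadlocked set is empty.
Key observation: although several processes wait, no cycle exists — each chain bottoms out at a free runner.
The rest can finish in the order foxtrot, echo, golf, hotel, charlie, delta.
Check, step by step:
  foxtrot waits on nothing -> runs at once and releases m0 and m7
  echo waits on m0 — all released -> runs and releases m11 and m2
  golf waits on m11 — all released -> runs and releases m3
  hotel waits on nothing -> runs at once and releases m10
  charlie waits on m11, m7 and m10 — all released -> runs and releases m8 and m19
  delta waits on m3, m0 and m10 — all released -> runs and releases m18


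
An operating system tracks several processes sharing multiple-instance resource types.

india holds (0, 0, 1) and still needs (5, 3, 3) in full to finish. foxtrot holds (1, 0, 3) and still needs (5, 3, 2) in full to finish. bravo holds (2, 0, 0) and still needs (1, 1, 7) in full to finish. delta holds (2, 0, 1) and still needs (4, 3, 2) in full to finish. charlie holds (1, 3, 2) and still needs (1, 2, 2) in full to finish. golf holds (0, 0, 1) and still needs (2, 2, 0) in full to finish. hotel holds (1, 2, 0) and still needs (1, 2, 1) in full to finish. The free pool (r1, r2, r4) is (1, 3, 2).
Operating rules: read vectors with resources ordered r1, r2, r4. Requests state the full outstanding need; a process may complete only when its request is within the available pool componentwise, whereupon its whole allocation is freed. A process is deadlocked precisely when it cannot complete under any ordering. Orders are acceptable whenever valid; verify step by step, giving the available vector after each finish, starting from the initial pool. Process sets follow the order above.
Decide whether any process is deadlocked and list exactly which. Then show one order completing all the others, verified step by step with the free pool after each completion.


Deadlocked: india, foxtrot, bravo and delta.
Key observation: after hotel, charlie, golf the pool peaks at (3, 8, 5), and each blocked process is short somewhere: india on r1; foxtrot on r1; bravo on r4; delta on r1.
A valid finishing order for the others: hotel, charlie, golf. Step-by-step check:
  pool = (1, 3, 2)
  hotel: need (1, 2, 1) fits (1, 3, 2); releases (1, 2, 0), pool now (2, 5, 2)
  charlie: need (1, 2, 2) fits (2, 5, 2); releases (1, 3, 2), pool now (3, 8, 4)
  golf: need (2, 2, 0) fits (3, 8, 4); releases (0, 0, 1), pool now (3, 8, 5)
The stuck group stays short no matter what:
  india cannot run: need (5, 3, 3) vs free (3, 8, 5) (insufficient r1)
  foxtrot cannot run: need (5, 3, 2) vs free (3, 8, 5) (insufficient r1)
  bravo cannot run: need (1, 1, 7) vs free (3, 8, 5) (insufficient r4)
  delta cannot run: need (4, 3, 2) vs free (3, 8, 5) (insufficient r1)


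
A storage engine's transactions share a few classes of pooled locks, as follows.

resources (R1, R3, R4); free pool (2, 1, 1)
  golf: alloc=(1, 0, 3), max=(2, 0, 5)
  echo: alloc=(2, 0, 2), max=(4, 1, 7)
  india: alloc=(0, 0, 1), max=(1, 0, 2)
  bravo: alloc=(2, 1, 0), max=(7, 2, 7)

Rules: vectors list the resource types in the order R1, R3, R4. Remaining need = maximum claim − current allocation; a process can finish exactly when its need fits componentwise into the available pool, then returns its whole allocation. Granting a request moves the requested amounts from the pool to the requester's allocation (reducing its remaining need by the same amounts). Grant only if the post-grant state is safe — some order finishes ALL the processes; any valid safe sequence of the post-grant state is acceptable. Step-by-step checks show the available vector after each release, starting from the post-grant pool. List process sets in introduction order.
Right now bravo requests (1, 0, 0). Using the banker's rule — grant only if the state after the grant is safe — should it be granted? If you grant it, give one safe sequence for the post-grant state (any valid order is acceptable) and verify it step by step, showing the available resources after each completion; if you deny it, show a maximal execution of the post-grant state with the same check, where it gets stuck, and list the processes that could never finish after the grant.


GRANT: granting preserves safety; a valid post-grant sequence is india, golf, echo, bravo.
Key observation: even at the reduced pool (1, 1, 1), india fits immediately, so safety survives the grant.
Verifying the post-grant state step by step:
  pool = (1, 1, 1)
  run india (needs (1, 0, 1), free (1, 1, 1)); after release of (0, 0, 1) the pool is (1, 1, 2)
  run golf (needs (1, 0, 2), free (1, 1, 2)); after release of (1, 0, 3) the pool is (2, 1, 5)
  run echo (needs (2, 1, 5), free (2, 1, 5)); after release of (2, 0, 2) the pool is (4, 1, 7)
  run bravo (needs (4, 1, 7), free (4, 1, 7)); after release of (3, 1, 0) the pool is (7, 2, 7)


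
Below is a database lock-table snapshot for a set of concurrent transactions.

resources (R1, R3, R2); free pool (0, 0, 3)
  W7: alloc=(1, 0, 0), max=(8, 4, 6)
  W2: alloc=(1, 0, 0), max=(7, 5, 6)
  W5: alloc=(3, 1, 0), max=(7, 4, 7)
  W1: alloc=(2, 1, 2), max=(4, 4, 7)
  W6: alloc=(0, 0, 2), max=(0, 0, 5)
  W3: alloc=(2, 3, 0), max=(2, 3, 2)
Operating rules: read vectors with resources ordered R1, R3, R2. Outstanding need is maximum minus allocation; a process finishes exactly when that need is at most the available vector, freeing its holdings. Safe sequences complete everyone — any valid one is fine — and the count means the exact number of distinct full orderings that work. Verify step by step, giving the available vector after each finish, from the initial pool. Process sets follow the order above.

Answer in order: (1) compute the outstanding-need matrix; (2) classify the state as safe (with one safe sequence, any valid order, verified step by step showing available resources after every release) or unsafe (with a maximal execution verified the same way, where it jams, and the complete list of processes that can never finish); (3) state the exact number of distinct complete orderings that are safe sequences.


(1) Remaining need (order R1, R3, R2):
  W7: (7, 4, 6)
  W2: (6, 5, 6)
  W5: (4, 3, 7)
  W1: (2, 3, 5)
  W6: (0, 0, 3)
  W3: (0, 0, 2)
(2) The state is SAFE; one workable sequence: W6, W3, W1, W5, W2, W7.
Key observation: reading the order forward, W6 is the first process whose need (0, 0, 3) meets the free pool (0, 0, 3) exactly on a resource it requests.
Check, step by step:
  pool = (0, 0, 3)
  run W6 (needs (0, 0, 3), free (0, 0, 3)); after release of (0, 0, 2) the pool is (0, 0, 5)
  run W3 (needs (0, 0, 2), free (0, 0, 5)); after release of (2, 3, 0) the pool is (2, 3, 5)
  run W1 (needs (2, 3, 5), free (2, 3, 5)); after release of (2, 1, 2) the pool is (4, 4, 7)
  run W5 (needs (4, 3, 7), free (4, 4, 7)); after release of (3, 1, 0) the pool is (7, 5, 7)
  run W2 (needs (6, 5, 6), free (7, 5, 7)); after release of (1, 0, 0) the pool is (8, 5, 7)
  run W7 (needs (7, 4, 6), free (8, 5, 7)); after release of (1, 0, 0) the pool is (9, 5, 7)
(3) Exactly 4 of the possible complete orderings are safe sequences.


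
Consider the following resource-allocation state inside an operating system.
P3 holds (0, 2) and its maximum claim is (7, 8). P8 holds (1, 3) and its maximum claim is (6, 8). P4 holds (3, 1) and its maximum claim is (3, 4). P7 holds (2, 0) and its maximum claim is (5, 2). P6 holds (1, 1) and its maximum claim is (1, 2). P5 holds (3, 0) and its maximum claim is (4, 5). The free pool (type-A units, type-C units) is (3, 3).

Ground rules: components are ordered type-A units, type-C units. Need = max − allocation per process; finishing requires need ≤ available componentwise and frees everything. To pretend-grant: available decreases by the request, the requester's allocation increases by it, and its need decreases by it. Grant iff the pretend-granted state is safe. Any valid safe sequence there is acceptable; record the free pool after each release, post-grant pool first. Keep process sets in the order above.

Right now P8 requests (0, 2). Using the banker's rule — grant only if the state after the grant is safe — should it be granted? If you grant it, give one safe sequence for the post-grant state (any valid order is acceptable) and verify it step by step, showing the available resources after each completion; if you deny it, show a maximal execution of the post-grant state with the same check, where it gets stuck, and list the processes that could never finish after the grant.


DENY. Granting would leave the state unsafe.
Key observation: P6, P7 can finish, but then (6, 2) is all there is, and the blocked group's type-C units demands exceed it.
After a pretend grant, a maximal execution: P6, P7 — then nothing else fits. Step-by-step check:
  pool = (3, 1)
  P6: need (0, 1) fits (3, 1); releases (1, 1), pool now (4, 2)
  P7: need (3, 2) fits (4, 2); releases (2, 0), pool now (6, 2)
  P3 still needs (7, 6) but only (6, 2) is free — short on type-A units and type-C units
  P8 still needs (5, 3) but only (6, 2) is free — short on type-C units
  P4 still needs (0, 3) but only (6, 2) is free — short on type-C units
  P5 still needs (1, 5) but only (6, 2) is free — short on type-C units
Had the request been granted, P3, P8, P4 and P5 could never finish.


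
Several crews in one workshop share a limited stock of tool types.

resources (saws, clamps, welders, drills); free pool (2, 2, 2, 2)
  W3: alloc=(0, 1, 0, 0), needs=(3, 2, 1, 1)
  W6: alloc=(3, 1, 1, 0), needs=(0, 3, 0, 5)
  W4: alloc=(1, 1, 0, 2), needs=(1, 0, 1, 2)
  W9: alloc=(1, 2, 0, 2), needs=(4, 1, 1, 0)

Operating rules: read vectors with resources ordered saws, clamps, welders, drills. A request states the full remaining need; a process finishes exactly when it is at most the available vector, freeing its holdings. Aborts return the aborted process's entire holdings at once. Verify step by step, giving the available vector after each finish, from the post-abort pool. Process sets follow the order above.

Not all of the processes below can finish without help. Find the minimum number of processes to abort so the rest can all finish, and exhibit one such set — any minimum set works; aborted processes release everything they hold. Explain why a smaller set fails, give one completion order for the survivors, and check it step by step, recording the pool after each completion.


Minimum abort set: W9.
Key observation: W6 could never have finished before the abort; with (1, 2, 0, 2) returned by W9, it fits at step 3.
No smaller set exists: with zero aborts the deadlock remains.
Survivors finish in the order: W4, W3, W6. Walking it through (pool after the aborts first):
  pool = (3, 4, 2, 4)
  run W4 (needs (1, 0, 1, 2), free (3, 4, 2, 4)); after release of (1, 1, 0, 2) the pool is (4, 5, 2, 6)
  run W3 (needs (3, 2, 1, 1), free (4, 5, 2, 6)); after release of (0, 1, 0, 0) the pool is (4, 6, 2, 6)
  run W6 (needs (0, 3, 0, 5), free (4, 6, 2, 6)); after release of (3, 1, 1, 0) the pool is (7, 7, 3, 6)


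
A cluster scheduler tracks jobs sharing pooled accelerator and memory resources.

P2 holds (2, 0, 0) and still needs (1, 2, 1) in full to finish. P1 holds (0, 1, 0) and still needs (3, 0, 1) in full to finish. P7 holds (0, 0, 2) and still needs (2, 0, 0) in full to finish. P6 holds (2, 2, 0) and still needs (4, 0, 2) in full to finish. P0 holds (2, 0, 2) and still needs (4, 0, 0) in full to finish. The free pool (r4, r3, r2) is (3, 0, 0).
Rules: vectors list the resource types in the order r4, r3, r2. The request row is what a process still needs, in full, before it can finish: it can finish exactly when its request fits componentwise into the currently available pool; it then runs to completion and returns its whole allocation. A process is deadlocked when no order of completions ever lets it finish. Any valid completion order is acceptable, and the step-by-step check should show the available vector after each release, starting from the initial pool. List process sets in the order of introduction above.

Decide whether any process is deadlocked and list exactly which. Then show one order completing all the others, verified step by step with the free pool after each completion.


Deadlocked: P2, P6 and P0.
Key observation: after P7, P1 the pool peaks at (3, 1, 2), and each blocked process is short somewhere: P2 on r3; P6 on r4; P0 on r4.
One completion order for the rest: P7, P1. Step-by-step check:
  pool = (3, 0, 0)
  P7: need (2, 0, 0) fits (3, 0, 0); releases (0, 0, 2), pool now (3, 0, 2)
  P1: need (3, 0, 1) fits (3, 0, 2); releases (0, 1, 0), pool now (3, 1, 2)
The stuck group stays short no matter what:
  P2 still needs (1, 2, 1) but only (3, 1, 2) is free — short on r3
  P6 still needs (4, 0, 2) but only (3, 1, 2) is free — short on r4
  P0 still needs (4, 0, 0) but only (3, 1, 2) is free — short on r4


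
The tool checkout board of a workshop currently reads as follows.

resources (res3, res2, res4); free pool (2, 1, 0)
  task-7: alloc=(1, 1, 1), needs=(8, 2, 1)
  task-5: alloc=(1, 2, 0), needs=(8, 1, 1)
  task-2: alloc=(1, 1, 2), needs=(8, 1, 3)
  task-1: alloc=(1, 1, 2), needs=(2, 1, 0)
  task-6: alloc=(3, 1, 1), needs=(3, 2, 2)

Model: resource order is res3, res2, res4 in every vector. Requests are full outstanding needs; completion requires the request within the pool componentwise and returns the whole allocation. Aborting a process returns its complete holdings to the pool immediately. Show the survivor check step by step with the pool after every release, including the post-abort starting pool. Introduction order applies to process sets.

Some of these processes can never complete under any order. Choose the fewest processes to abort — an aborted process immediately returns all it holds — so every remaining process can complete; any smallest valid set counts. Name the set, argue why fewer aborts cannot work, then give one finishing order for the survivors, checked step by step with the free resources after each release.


The answer: abort task-5 and task-2.
Key observation: before aborting task-5 and task-2, task-7 was permanently blocked — no order could ever run it; afterwards it completes at step 3.
No one abort is enough; case by case: task-7 alone leaves task-5 blocked (short on res3); task-5 alone leaves task-7 blocked (short on res3); task-2 alone leaves task-7 blocked (short on res3); task-1 alone leaves task-7 blocked (short on res3); task-6 alone leaves task-7 blocked (short on res3).
Survivors finish in the order: task-6, task-1, task-7. Check, step by step (pool after the aborts first):
  pool = (4, 4, 2)
  run task-6 (needs (3, 2, 2), free (4, 4, 2)); after release of (3, 1, 1) the pool is (7, 5, 3)
  run task-1 (needs (2, 1, 0), free (7, 5, 3)); after release of (1, 1, 2) the pool is (8, 6, 5)
  run task-7 (needs (8, 2, 1), free (8, 6, 5)); after release of (1, 1, 1) the pool is (9, 7, 6)


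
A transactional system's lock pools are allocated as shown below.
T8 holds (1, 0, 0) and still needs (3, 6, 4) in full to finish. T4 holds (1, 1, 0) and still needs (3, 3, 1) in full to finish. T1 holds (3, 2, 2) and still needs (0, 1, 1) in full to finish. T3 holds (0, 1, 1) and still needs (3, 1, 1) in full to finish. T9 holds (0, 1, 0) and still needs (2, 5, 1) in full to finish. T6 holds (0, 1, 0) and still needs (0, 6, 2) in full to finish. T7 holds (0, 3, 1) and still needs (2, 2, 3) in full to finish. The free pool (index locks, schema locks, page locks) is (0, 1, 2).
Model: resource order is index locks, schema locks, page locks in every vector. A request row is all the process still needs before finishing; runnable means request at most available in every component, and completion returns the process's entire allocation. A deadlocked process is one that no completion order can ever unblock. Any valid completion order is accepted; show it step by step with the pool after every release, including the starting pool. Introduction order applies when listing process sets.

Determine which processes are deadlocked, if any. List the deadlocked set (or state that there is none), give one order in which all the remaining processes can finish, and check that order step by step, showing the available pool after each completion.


The deadlocked set is empty.
Key observation: there is always a runnable process — T1 first — so the state unwinds completely.
The rest can finish in the order T1, T7, T8, T4, T9, T6, T3. Verifying each step:
  pool = (0, 1, 2)
  T1: need (0, 1, 1) fits (0, 1, 2); releases (3, 2, 2), pool now (3, 3, 4)
  T7: need (2, 2, 3) fits (3, 3, 4); releases (0, 3, 1), pool now (3, 6, 5)
  T8: need (3, 6, 4) fits (3, 6, 5); releases (1, 0, 0), pool now (4, 6, 5)
  T4: need (3, 3, 1) fits (4, 6, 5); releases (1, 1, 0), pool now (5, 7, 5)
  T9: need (2, 5, 1) fits (5, 7, 5); releases (0, 1, 0), pool now (5, 8, 5)
  T6: need (0, 6, 2) fits (5, 8, 5); releases (0, 1, 0), pool now (5, 9, 5)
  T3: need (3, 1, 1) fits (5, 9, 5); releases (0, 1, 1), pool now (5, 10, 6)


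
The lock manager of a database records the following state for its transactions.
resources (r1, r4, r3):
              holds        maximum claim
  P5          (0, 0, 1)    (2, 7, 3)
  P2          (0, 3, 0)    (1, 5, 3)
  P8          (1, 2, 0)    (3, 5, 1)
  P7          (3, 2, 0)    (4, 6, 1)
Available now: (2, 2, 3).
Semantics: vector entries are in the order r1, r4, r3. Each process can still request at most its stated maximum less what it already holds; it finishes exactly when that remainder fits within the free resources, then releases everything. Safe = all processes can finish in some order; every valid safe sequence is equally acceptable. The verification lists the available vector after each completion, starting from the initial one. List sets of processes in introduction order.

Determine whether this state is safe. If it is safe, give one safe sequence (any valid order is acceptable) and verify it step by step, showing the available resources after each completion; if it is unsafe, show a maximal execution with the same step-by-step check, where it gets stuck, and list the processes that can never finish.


SAFE. One safe sequence: P2, P8, P7, P5.
Key observation: P2 marks the first exact bind of the order: its need (1, 2, 3) fits the free (2, 2, 3) with zero slack on a requested resource.
Check, step by step:
  pool = (2, 2, 3)
  P2: need (1, 2, 3) fits (2, 2, 3); releases (0, 3, 0), pool now (2, 5, 3)
  P8: need (2, 3, 1) fits (2, 5, 3); releases (1, 2, 0), pool now (3, 7, 3)
  P7: need (1, 4, 1) fits (3, 7, 3); releases (3, 2, 0), pool now (6, 9, 3)
  P5: need (2, 7, 2) fits (6, 9, 3); releases (0, 0, 1), pool now (6, 9, 4)


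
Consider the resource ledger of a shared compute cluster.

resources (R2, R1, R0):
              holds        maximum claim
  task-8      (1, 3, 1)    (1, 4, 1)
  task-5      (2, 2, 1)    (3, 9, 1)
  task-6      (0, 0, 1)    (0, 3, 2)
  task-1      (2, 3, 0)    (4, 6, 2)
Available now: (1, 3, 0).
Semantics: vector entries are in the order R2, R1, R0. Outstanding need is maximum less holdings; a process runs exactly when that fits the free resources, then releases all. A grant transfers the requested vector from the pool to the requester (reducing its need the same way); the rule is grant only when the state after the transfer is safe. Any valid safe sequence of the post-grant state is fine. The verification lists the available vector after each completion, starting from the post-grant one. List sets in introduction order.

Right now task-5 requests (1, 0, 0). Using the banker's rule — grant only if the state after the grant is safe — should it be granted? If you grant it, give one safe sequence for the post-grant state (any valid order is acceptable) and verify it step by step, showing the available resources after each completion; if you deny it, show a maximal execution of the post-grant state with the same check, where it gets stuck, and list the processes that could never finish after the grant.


DENY. Granting would leave the state unsafe.
Key observation: after task-8, task-6 the pool peaks at (1, 6, 2), and each blocked process is short somewhere: task-5 on R1; task-1 on R2.
Pretend the grant happened; the run task-8, task-6 goes as far as possible. Check, step by step:
  pool = (0, 3, 0)
  task-8 needs (0, 1, 0) <= (0, 3, 0) -> finishes; pool += (1, 3, 1) = (1, 6, 1)
  task-6 needs (0, 3, 1) <= (1, 6, 1) -> finishes; pool += (0, 0, 1) = (1, 6, 2)
  task-5 cannot run: need (0, 7, 0) vs free (1, 6, 2) (insufficient R1)
  task-1 cannot run: need (2, 3, 2) vs free (1, 6, 2) (insufficient R2)
Had the request been granted, task-5 and task-1 could never finish.


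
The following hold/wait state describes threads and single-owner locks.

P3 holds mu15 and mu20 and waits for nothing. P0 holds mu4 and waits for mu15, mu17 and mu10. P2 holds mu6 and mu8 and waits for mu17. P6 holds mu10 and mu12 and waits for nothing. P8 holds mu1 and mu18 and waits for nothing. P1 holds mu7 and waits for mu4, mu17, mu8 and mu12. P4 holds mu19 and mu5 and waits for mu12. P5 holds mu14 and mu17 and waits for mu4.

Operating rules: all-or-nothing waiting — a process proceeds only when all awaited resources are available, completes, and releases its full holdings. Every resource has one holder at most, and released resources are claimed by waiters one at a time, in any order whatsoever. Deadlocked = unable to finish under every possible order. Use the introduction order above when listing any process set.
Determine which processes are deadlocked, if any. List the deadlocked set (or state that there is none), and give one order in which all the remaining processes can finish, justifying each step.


The deadlocked set is P0, P2, P1 and P5.
Key observation: the cycle P0 -> P5 -> P0 can never break — each member waits on the next; P2 and P1 wait into the deadlock from upstream.
One completion order for the rest: P6, P3, P8, P4.
Step-by-step check:
  run P6 (it waits on nothing); releases mu10 and mu12
  run P3 (it waits on nothing); releases mu15 and mu20
  run P8 (it waits on nothing); releases mu1 and mu18
  P4 waits on mu12 — all released -> runs and releases mu19 and mu5


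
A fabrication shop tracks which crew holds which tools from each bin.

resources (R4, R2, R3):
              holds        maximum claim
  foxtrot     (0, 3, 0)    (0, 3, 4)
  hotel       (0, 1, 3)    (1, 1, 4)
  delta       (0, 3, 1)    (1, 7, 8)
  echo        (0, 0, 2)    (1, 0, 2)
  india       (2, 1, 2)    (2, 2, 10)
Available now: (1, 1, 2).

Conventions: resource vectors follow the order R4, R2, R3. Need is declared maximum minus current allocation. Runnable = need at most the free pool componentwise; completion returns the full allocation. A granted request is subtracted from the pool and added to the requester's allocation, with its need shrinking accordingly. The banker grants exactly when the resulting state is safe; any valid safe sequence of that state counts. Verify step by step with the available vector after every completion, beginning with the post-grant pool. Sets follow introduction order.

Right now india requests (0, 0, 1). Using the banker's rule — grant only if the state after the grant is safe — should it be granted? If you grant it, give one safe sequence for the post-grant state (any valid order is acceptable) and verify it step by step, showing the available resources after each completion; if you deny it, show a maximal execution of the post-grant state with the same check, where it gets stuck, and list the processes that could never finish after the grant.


DENY — the pretend-granted state is unsafe.
Key observation: R3 is the bottleneck — with hotel, echo, foxtrot done the pool holds (1, 5, 6), short of every remaining need.
After a pretend grant, a maximal execution: hotel, echo, foxtrot — then nothing else fits. Walking it through:
  pool = (1, 1, 1)
  hotel needs (1, 0, 1) <= (1, 1, 1) -> finishes; pool += (0, 1, 3) = (1, 2, 4)
  echo needs (1, 0, 0) <= (1, 2, 4) -> finishes; pool += (0, 0, 2) = (1, 2, 6)
  foxtrot needs (0, 0, 4) <= (1, 2, 6) -> finishes; pool += (0, 3, 0) = (1, 5, 6)
  delta still needs (1, 4, 7) but only (1, 5, 6) is free — short on R3
  india still needs (0, 1, 7) but only (1, 5, 6) is free — short on R3
Had the request been granted, delta and india could never finish.
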